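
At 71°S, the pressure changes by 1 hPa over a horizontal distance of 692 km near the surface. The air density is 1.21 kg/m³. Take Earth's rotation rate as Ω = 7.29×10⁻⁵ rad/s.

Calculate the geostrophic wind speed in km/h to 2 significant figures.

Coriolis parameter at 71°S:
f = 2Ω sin φ = 2 × 7.29×10⁻⁵ × sin 71° = 1.38×10⁻⁴ s⁻¹
Pressure gradient: |∂P/∂n| = 100 Pa / 692000 m = 1.45×10⁻⁴ Pa/m
Geostrophic balance (pressure-gradient force = Coriolis force):
V_g = (1/(fρ)) |∂P/∂n| = 1.45×10⁻⁴ / (1.38×10⁻⁴ × 1.21) = 0.866 m/s
Converting: 0.866 m/s × 3.6 = 3.1 km/h

3.1 km/h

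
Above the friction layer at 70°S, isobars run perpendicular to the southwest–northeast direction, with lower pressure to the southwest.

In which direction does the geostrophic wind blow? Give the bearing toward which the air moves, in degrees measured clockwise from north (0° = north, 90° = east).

135°

The pressure-gradient force points toward the southwest (bearing 225°).
Geostrophic balance: in the Southern Hemisphere the Coriolis force deflects motion to the left, so the geostrophic wind blows 90° to the left of the pressure-gradient force (low pressure on the right).
Rotating 225° by 90° counterclockwise gives 135° — the wind blows toward the southeast.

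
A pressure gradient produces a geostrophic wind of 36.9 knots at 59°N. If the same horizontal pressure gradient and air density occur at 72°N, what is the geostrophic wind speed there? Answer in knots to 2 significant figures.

With the same pressure gradient and density, V_g ∝ 1/f ∝ 1/sin φ.
V₂ = V₁ · sin φ₁ / sin φ₂ = 36.9 × sin 59° / sin 72°
V₂ = 36.9 × 0.8572/0.9511 = 33 knots

33 knots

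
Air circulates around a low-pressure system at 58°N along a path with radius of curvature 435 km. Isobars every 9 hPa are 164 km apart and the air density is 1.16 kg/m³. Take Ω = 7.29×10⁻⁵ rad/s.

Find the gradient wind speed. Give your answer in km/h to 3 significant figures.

Coriolis parameter at 58°N:
f = 2Ω sin φ = 2 × 7.29×10⁻⁵ × sin 58° = 1.24×10⁻⁴ s⁻¹
Pressure gradient: |∂P/∂n| = 900 Pa / 164000 m = 5.49×10⁻³ Pa/m
Geostrophic speed: V_g = |∂P/∂n|/(fρ) = 5.49×10⁻³/(1.24×10⁻⁴ × 1.16) = 38.3 m/s
Around a low, centrifugal force acts outward with Coriolis, so pressure-gradient force balances both:
(1/ρ)|∂P/∂n| = fV + V²/R  →  V² + fR·V − fR·V_g = 0
With fR = 1.24×10⁻⁴ × 435×10³ m = 53.8 m/s:
V = [−fR + √((fR)² + 4 fR V_g)]/2 = [−53.8 + √(53.8² + 4×53.8×38.3)]/2 = 25.8 m/s
Subgeostrophic (V < V_g = 38.3 m/s), as expected around a low.
Converting: 25.8 m/s × 3.6 = 93.0 km/h

93.0 km/h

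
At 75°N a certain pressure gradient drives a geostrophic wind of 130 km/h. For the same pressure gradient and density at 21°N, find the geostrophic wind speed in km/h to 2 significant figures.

350 km/h

With the same pressure gradient and density, V_g ∝ 1/f ∝ 1/sin φ.
V₂ = V₁ · sin φ₁ / sin φ₂ = 130 × sin 75° / sin 21°
V₂ = 130 × 0.9659/0.3584 = 350 km/h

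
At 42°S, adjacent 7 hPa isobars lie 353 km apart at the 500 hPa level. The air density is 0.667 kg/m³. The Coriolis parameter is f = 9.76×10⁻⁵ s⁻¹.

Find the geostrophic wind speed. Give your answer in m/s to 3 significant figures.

Pressure gradient: |∂P/∂n| = 700 Pa / 353000 m = 1.98×10⁻³ Pa/m
Geostrophic balance (pressure-gradient force = Coriolis force):
V_g = (1/(fρ)) |∂P/∂n| = 1.98×10⁻³ / (9.76×10⁻⁵ × 0.667) = 30.5 m/s

30.5 m/s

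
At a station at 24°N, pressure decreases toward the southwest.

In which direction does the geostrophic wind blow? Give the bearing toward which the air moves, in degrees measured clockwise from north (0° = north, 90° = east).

The pressure-gradient force points toward the southwest (bearing 225°).
Geostrophic balance: in the Northern Hemisphere the Coriolis force deflects motion to the right, so the geostrophic wind blows 90° to the right of the pressure-gradient force (low pressure on the left).
Rotating 225° by 90° clockwise gives 315° — the wind blows toward the northwest.

315°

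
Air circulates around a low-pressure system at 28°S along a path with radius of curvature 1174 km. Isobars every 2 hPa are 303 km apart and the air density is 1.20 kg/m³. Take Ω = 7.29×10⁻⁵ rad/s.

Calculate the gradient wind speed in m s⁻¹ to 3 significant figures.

Coriolis parameter at 28°S:
f = 2Ω sin φ = 2 × 7.29×10⁻⁵ × sin 28° = 6.84×10⁻⁵ s⁻¹
Pressure gradient: |∂P/∂n| = 200 Pa / 303000 m = 6.60×10⁻⁴ Pa/m
Geostrophic speed: V_g = |∂P/∂n|/(fρ) = 6.60×10⁻⁴/(6.84×10⁻⁵ × 1.20) = 8.04 m/s
Around a low, centrifugal force acts outward with Coriolis, so pressure-gradient force balances both:
(1/ρ)|∂P/∂n| = fV + V²/R  →  V² + fR·V − fR·V_g = 0
With fR = 6.84×10⁻⁵ × 1174×10³ m = 80.4 m/s:
V = [−fR + √((fR)² + 4 fR V_g)]/2 = [−80.4 + √(80.4² + 4×80.4×8.04)]/2 = 7.36 m/s
Subgeostrophic (V < V_g = 8.04 m/s), as expected around a low.

7.36 m s⁻¹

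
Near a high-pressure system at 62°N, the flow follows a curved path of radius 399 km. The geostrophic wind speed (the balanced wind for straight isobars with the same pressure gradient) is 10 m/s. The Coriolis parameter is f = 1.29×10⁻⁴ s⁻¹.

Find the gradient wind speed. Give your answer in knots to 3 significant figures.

26.4 knots

Around a high, pressure-gradient force acts outward with centrifugal, so Coriolis balances both:
fV = (1/ρ)|∂P/∂n| + V²/R  →  V² − fR·V + fR·V_g = 0
With fR = 1.29×10⁻⁴ × 399×10³ m = 51.5 m/s:
V = [fR − √((fR)² − 4 fR V_g)]/2 = [51.5 − √(51.5² − 4×51.5×10)]/2 = 13.6 m/s
Supergeostrophic (V > V_g = 10 m/s), as expected around a high.
Converting: 13.6 m/s × 1.944 = 26.4 knots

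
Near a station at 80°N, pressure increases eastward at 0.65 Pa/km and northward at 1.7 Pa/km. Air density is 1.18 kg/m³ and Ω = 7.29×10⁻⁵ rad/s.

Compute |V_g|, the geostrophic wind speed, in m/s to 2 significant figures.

Coriolis parameter at 80°N:
f = 2Ω sin φ = 2 × 7.29×10⁻⁵ × sin 80° = 1.44×10⁻⁴ s⁻¹
Component geostrophic relations (x east, y north):
u_g = −(1/(fρ)) ∂P/∂y,  v_g = (1/(fρ)) ∂P/∂x
u_g = −(1.7×10⁻³)/(1.44×10⁻⁴ × 1.18) = −10.0 m/s;  v_g = (0.65×10⁻³)/(1.44×10⁻⁴ × 1.18) = 3.84 m/s
|V_g| = √(u_g² + v_g²) = 10.7 m/s

11 m/s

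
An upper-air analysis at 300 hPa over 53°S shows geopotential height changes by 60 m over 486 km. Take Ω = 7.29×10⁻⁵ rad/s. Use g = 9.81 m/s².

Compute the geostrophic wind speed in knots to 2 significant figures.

20 knots

Coriolis parameter at 53°S:
f = 2Ω sin φ = 2 × 7.29×10⁻⁵ × sin 53° = 1.16×10⁻⁴ s⁻¹
Height gradient: |∂Z/∂n| = 60 m / 486000 m = 1.23×10⁻⁴
On a pressure surface, geostrophic balance gives V_g = (g/f)|∂Z/∂n|:
V_g = 9.81 × 1.23×10⁻⁴ / 1.16×10⁻⁴ = 10.4 m/s
Converting: 10.4 m/s × 1.944 = 20 knots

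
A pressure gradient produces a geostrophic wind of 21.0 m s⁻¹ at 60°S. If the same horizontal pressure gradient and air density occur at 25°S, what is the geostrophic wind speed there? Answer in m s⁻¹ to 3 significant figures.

With the same pressure gradient and density, V_g ∝ 1/f ∝ 1/sin φ.
V₂ = V₁ · sin φ₁ / sin φ₂ = 21.0 × sin 60° / sin 25°
V₂ = 21.0 × 0.8660/0.4226 = 43.0 m s⁻¹

43.0 m s⁻¹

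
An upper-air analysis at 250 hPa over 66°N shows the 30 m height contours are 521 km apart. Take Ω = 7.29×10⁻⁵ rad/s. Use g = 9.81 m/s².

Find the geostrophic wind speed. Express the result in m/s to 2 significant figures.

Coriolis parameter at 66°N:
f = 2Ω sin φ = 2 × 7.29×10⁻⁵ × sin 66° = 1.33×10⁻⁴ s⁻¹
Height gradient: |∂Z/∂n| = 30 m / 521000 m = 5.76×10⁻⁵
On a pressure surface, geostrophic balance gives V_g = (g/f)|∂Z/∂n|:
V_g = 9.81 × 5.76×10⁻⁵ / 1.33×10⁻⁴ = 4.24 m/s

4.2 m/s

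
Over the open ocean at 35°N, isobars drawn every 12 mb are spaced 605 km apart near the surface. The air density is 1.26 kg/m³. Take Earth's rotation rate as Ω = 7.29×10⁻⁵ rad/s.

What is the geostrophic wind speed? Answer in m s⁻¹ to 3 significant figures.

18.8 m s⁻¹

Coriolis parameter at 35°N:
f = 2Ω sin φ = 2 × 7.29×10⁻⁵ × sin 35° = 8.36×10⁻⁵ s⁻¹
Pressure gradient: |∂P/∂n| = 1200 Pa / 605000 m = 1.98×10⁻³ Pa/m
Geostrophic balance (pressure-gradient force = Coriolis force):
V_g = (1/(fρ)) |∂P/∂n| = 1.98×10⁻³ / (8.36×10⁻⁵ × 1.26) = 18.8 m/s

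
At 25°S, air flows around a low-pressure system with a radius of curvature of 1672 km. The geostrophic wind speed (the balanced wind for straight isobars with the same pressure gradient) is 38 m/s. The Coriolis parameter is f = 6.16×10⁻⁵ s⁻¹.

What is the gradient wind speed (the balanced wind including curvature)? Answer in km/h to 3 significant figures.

Around a low, centrifugal force acts outward with Coriolis, so pressure-gradient force balances both:
(1/ρ)|∂P/∂n| = fV + V²/R  →  V² + fR·V − fR·V_g = 0
With fR = 6.16×10⁻⁵ × 1672×10³ m = 103 m/s:
V = [−fR + √((fR)² + 4 fR V_g)]/2 = [−103 + √(103² + 4×103×38)]/2 = 29.5 m/s
Subgeostrophic (V < V_g = 38 m/s), as expected around a low.
Converting: 29.5 m/s × 3.6 = 106 km/h

106 km/h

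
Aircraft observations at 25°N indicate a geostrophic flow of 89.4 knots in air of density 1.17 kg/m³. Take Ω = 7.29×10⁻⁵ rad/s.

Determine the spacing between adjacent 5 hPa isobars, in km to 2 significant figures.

Coriolis parameter at 25°N:
f = 2Ω sin φ = 2 × 7.29×10⁻⁵ × sin 25° = 6.16×10⁻⁵ s⁻¹
Wind speed in SI: 89.4 knots = 46.0 m/s
Geostrophic balance rearranged: |∂P/∂n| = f ρ V_g
|∂P/∂n| = 6.16×10⁻⁵ × 1.17 × 46.0 = 3.32×10⁻³ Pa/m
Isobar spacing: Δn = ΔP/|∂P/∂n| = 500 Pa / 3.32×10⁻³ Pa/m = 150800 m ≈ 150 km

150 km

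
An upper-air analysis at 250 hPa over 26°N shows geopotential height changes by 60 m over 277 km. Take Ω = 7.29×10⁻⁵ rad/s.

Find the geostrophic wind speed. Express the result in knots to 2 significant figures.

Coriolis parameter at 26°N:
f = 2Ω sin φ = 2 × 7.29×10⁻⁵ × sin 26° = 6.39×10⁻⁵ s⁻¹
Height gradient: |∂Z/∂n| = 60 m / 277000 m = 2.17×10⁻⁴
On a pressure surface, geostrophic balance gives V_g = (g/f)|∂Z/∂n|:
V_g = 9.81 × 2.17×10⁻⁴ / 6.39×10⁻⁵ = 33.2 m/s
Converting: 33.2 m/s × 1.944 = 65 knots

65 knots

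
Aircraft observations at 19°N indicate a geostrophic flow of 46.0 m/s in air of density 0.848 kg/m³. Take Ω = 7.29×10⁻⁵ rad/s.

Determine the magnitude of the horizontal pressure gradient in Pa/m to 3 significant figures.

1.85×10⁻³ Pa/m

Coriolis parameter at 19°N:
f = 2Ω sin φ = 2 × 7.29×10⁻⁵ × sin 19° = 4.75×10⁻⁵ s⁻¹
Geostrophic balance rearranged: |∂P/∂n| = f ρ V_g
|∂P/∂n| = 4.75×10⁻⁵ × 0.848 × 46.0 = 1.85×10⁻³ Pa/m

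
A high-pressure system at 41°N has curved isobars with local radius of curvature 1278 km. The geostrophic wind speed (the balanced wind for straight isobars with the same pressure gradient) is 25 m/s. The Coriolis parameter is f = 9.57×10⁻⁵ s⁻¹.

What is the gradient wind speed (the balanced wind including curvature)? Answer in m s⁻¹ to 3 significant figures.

35.0 m s⁻¹

Around a high, pressure-gradient force acts outward with centrifugal, so Coriolis balances both:
fV = (1/ρ)|∂P/∂n| + V²/R  →  V² − fR·V + fR·V_g = 0
With fR = 9.57×10⁻⁵ × 1278×10³ m = 122 m/s:
V = [fR − √((fR)² − 4 fR V_g)]/2 = [122 − √(122² − 4×122×25)]/2 = 35 m/s
Supergeostrophic (V > V_g = 25 m/s), as expected around a high.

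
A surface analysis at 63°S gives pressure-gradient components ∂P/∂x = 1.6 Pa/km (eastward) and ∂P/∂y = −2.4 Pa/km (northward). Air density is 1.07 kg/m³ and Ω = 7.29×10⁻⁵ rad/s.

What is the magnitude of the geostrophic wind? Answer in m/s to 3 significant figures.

20.8 m/s

Coriolis parameter at 63°S:
f = 2Ω sin φ = 2 × 7.29×10⁻⁵ × sin 63° = 1.30×10⁻⁴ s⁻¹
In the Southern Hemisphere f is negative: f = −1.30×10⁻⁴ s⁻¹.
Component geostrophic relations (x east, y north):
u_g = −(1/(fρ)) ∂P/∂y,  v_g = (1/(fρ)) ∂P/∂x
u_g = −(−2.4×10⁻³)/(−1.30×10⁻⁴ × 1.07) = −17.3 m/s;  v_g = (1.6×10⁻³)/(−1.30×10⁻⁴ × 1.07) = −11.5 m/s
|V_g| = √(u_g² + v_g²) = 20.8 m/s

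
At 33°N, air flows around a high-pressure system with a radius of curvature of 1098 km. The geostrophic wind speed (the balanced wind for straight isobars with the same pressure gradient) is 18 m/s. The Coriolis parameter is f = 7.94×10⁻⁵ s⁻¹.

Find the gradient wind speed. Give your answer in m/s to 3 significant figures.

25.4 m/s

Around a high, pressure-gradient force acts outward with centrifugal, so Coriolis balances both:
fV = (1/ρ)|∂P/∂n| + V²/R  →  V² − fR·V + fR·V_g = 0
With fR = 7.94×10⁻⁵ × 1098×10³ m = 87.2 m/s:
V = [fR − √((fR)² − 4 fR V_g)]/2 = [87.2 − √(87.2² − 4×87.2×18)]/2 = 25.4 m/s
Supergeostrophic (V > V_g = 18 m/s), as expected around a high.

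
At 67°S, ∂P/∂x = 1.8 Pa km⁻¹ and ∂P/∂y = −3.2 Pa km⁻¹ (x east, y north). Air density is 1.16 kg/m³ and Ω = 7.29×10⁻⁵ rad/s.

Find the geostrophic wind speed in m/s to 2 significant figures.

Coriolis parameter at 67°S:
f = 2Ω sin φ = 2 × 7.29×10⁻⁵ × sin 67° = 1.34×10⁻⁴ s⁻¹
In the Southern Hemisphere f is negative: f = −1.34×10⁻⁴ s⁻¹.
Component geostrophic relations (x east, y north):
u_g = −(1/(fρ)) ∂P/∂y,  v_g = (1/(fρ)) ∂P/∂x
u_g = −(−3.2×10⁻³)/(−1.34×10⁻⁴ × 1.16) = −20.6 m/s;  v_g = (1.8×10⁻³)/(−1.34×10⁻⁴ × 1.16) = −11.6 m/s
|V_g| = √(u_g² + v_g²) = 23.6 m/s

24 m/s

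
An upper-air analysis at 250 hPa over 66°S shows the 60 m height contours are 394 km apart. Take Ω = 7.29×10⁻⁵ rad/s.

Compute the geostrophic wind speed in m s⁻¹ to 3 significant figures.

11.2 m s⁻¹

Coriolis parameter at 66°S:
f = 2Ω sin φ = 2 × 7.29×10⁻⁵ × sin 66° = 1.33×10⁻⁴ s⁻¹
Height gradient: |∂Z/∂n| = 60 m / 394000 m = 1.52×10⁻⁴
On a pressure surface, geostrophic balance gives V_g = (g/f)|∂Z/∂n|:
V_g = 9.81 × 1.52×10⁻⁴ / 1.33×10⁻⁴ = 11.2 m/s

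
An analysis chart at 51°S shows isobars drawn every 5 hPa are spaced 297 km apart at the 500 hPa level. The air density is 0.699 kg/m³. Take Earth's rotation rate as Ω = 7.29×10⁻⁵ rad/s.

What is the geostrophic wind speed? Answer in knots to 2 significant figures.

41 knots

Coriolis parameter at 51°S:
f = 2Ω sin φ = 2 × 7.29×10⁻⁵ × sin 51° = 1.13×10⁻⁴ s⁻¹
Pressure gradient: |∂P/∂n| = 500 Pa / 297000 m = 1.68×10⁻³ Pa/m
Geostrophic balance (pressure-gradient force = Coriolis force):
V_g = (1/(fρ)) |∂P/∂n| = 1.68×10⁻³ / (1.13×10⁻⁴ × 0.699) = 21.3 m/s
Converting: 21.3 m/s × 1.944 = 41 knots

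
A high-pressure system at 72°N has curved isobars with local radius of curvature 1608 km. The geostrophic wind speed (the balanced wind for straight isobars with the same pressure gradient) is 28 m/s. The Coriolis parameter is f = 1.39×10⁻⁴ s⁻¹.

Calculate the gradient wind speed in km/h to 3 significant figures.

Around a high, pressure-gradient force acts outward with centrifugal, so Coriolis balances both:
fV = (1/ρ)|∂P/∂n| + V²/R  →  V² − fR·V + fR·V_g = 0
With fR = 1.39×10⁻⁴ × 1608×10³ m = 224 m/s:
V = [fR − √((fR)² − 4 fR V_g)]/2 = [224 − √(224² − 4×224×28)]/2 = 32.8 m/s
Supergeostrophic (V > V_g = 28 m/s), as expected around a high.
Converting: 32.8 m/s × 3.6 = 118 km/h

118 km/h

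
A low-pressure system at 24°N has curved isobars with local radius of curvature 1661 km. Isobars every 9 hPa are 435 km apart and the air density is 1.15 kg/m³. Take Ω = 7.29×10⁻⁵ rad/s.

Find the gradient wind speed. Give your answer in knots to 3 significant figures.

Coriolis parameter at 24°N:
f = 2Ω sin φ = 2 × 7.29×10⁻⁵ × sin 24° = 5.93×10⁻⁵ s⁻¹
Pressure gradient: |∂P/∂n| = 900 Pa / 435000 m = 2.07×10⁻³ Pa/m
Geostrophic speed: V_g = |∂P/∂n|/(fρ) = 2.07×10⁻³/(5.93×10⁻⁵ × 1.15) = 30.3 m/s
Around a low, centrifugal force acts outward with Coriolis, so pressure-gradient force balances both:
(1/ρ)|∂P/∂n| = fV + V²/R  →  V² + fR·V − fR·V_g = 0
With fR = 5.93×10⁻⁵ × 1661×10³ m = 98.5 m/s:
V = [−fR + √((fR)² + 4 fR V_g)]/2 = [−98.5 + √(98.5² + 4×98.5×30.3)]/2 = 24.3 m/s
Subgeostrophic (V < V_g = 30.3 m/s), as expected around a low.
Converting: 24.3 m/s × 1.944 = 47.3 knots

47.3 knots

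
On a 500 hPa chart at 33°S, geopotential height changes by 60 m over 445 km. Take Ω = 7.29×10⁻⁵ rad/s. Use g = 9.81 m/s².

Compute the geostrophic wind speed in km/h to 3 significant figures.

Coriolis parameter at 33°S:
f = 2Ω sin φ = 2 × 7.29×10⁻⁵ × sin 33° = 7.94×10⁻⁵ s⁻¹
Height gradient: |∂Z/∂n| = 60 m / 445000 m = 1.35×10⁻⁴
On a pressure surface, geostrophic balance gives V_g = (g/f)|∂Z/∂n|:
V_g = 9.81 × 1.35×10⁻⁴ / 7.94×10⁻⁵ = 16.7 m/s
Converting: 16.7 m/s × 3.6 = 60.0 km/h

60.0 km/h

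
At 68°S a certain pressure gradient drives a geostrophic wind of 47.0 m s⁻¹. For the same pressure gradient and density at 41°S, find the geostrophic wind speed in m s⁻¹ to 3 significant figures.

66.4 m s⁻¹

With the same pressure gradient and density, V_g ∝ 1/f ∝ 1/sin φ.
V₂ = V₁ · sin φ₁ / sin φ₂ = 47.0 × sin 68° / sin 41°
V₂ = 47.0 × 0.9272/0.6561 = 66.4 m s⁻¹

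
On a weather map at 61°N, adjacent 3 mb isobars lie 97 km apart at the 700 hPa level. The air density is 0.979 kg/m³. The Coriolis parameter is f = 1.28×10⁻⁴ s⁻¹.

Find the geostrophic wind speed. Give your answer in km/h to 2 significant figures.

Pressure gradient: |∂P/∂n| = 300 Pa / 97000 m = 3.09×10⁻³ Pa/m
Geostrophic balance (pressure-gradient force = Coriolis force):
V_g = (1/(fρ)) |∂P/∂n| = 3.09×10⁻³ / (1.28×10⁻⁴ × 0.979) = 24.7 m/s
Converting: 24.7 m/s × 3.6 = 89 km/h

89 km/h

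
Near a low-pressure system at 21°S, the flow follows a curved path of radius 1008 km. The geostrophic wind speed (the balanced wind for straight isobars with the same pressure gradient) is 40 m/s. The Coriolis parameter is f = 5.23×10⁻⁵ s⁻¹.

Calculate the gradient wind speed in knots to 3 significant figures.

Around a low, centrifugal force acts outward with Coriolis, so pressure-gradient force balances both:
(1/ρ)|∂P/∂n| = fV + V²/R  →  V² + fR·V − fR·V_g = 0
With fR = 5.23×10⁻⁵ × 1008×10³ m = 52.7 m/s:
V = [−fR + √((fR)² + 4 fR V_g)]/2 = [−52.7 + √(52.7² + 4×52.7×40)]/2 = 26.6 m/s
Subgeostrophic (V < V_g = 40 m/s), as expected around a low.
Converting: 26.6 m/s × 1.944 = 51.7 knots

51.7 knots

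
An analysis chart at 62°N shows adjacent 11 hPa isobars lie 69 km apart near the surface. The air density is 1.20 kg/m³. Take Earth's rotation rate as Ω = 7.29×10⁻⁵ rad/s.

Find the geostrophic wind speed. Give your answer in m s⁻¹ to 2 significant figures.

Coriolis parameter at 62°N:
f = 2Ω sin φ = 2 × 7.29×10⁻⁵ × sin 62° = 1.29×10⁻⁴ s⁻¹
Pressure gradient: |∂P/∂n| = 1100 Pa / 69000 m = 1.59×10⁻² Pa/m
Geostrophic balance (pressure-gradient force = Coriolis force):
V_g = (1/(fρ)) |∂P/∂n| = 1.59×10⁻² / (1.29×10⁻⁴ × 1.20) = 103 m/s

100 m s⁻¹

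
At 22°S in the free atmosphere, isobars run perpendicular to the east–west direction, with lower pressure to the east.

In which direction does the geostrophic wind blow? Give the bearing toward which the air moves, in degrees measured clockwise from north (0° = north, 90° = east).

The pressure-gradient force points toward the east (bearing 090°).
Geostrophic balance: in the Southern Hemisphere the Coriolis force deflects motion to the left, so the geostrophic wind blows 90° to the left of the pressure-gradient force (low pressure on the right).
Rotating 090° by 90° counterclockwise gives 000° — the wind blows toward the north.

000°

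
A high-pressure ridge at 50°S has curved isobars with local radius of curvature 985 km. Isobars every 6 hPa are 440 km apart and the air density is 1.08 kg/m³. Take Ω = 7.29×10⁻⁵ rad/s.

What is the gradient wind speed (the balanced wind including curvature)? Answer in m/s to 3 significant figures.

Coriolis parameter at 50°S:
f = 2Ω sin φ = 2 × 7.29×10⁻⁵ × sin 50° = 1.12×10⁻⁴ s⁻¹
Pressure gradient: |∂P/∂n| = 600 Pa / 440000 m = 1.36×10⁻³ Pa/m
Geostrophic speed: V_g = |∂P/∂n|/(fρ) = 1.36×10⁻³/(1.12×10⁻⁴ × 1.08) = 11.3 m/s
Around a high, pressure-gradient force acts outward with centrifugal, so Coriolis balances both:
fV = (1/ρ)|∂P/∂n| + V²/R  →  V² − fR·V + fR·V_g = 0
With fR = 1.12×10⁻⁴ × 985×10³ m = 110 m/s:
V = [fR − √((fR)² − 4 fR V_g)]/2 = [110 − √(110² − 4×110×11.3)]/2 = 12.8 m/s
Supergeostrophic (V > V_g = 11.3 m/s), as expected around a high.

12.8 m/s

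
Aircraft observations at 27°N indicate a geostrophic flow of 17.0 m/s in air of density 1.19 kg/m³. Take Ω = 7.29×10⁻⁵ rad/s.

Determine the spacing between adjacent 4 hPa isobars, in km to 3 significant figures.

299 km

Coriolis parameter at 27°N:
f = 2Ω sin φ = 2 × 7.29×10⁻⁵ × sin 27° = 6.62×10⁻⁵ s⁻¹
Geostrophic balance rearranged: |∂P/∂n| = f ρ V_g
|∂P/∂n| = 6.62×10⁻⁵ × 1.19 × 17.0 = 1.34×10⁻³ Pa/m
Isobar spacing: Δn = ΔP/|∂P/∂n| = 400 Pa / 1.34×10⁻³ Pa/m = 298717 m ≈ 299 km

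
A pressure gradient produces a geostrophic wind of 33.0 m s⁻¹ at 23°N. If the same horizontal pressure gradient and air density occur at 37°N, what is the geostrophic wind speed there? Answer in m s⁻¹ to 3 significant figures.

With the same pressure gradient and density, V_g ∝ 1/f ∝ 1/sin φ.
V₂ = V₁ · sin φ₁ / sin φ₂ = 33.0 × sin 23° / sin 37°
V₂ = 33.0 × 0.3907/0.6018 = 21.4 m s⁻¹

21.4 m s⁻¹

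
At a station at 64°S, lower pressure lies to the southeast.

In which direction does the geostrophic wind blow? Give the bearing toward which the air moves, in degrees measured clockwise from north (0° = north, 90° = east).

045°

The pressure-gradient force points toward the southeast (bearing 135°).
Geostrophic balance: in the Southern Hemisphere the Coriolis force deflects motion to the left, so the geostrophic wind blows 90° to the left of the pressure-gradient force (low pressure on the right).
Rotating 135° by 90° counterclockwise gives 045° — the wind blows toward the northeast.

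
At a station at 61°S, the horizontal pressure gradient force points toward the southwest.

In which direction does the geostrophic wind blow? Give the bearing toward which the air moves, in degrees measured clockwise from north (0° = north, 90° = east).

135°

The pressure-gradient force points toward the southwest (bearing 225°).
Geostrophic balance: in the Southern Hemisphere the Coriolis force deflects motion to the left, so the geostrophic wind blows 90° to the left of the pressure-gradient force (low pressure on the right).
Rotating 225° by 90° counterclockwise gives 135° — the wind blows toward the southeast.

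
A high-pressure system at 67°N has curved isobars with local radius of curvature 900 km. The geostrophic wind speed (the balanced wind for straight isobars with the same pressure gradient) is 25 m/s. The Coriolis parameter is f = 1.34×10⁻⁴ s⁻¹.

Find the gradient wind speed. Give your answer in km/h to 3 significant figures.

127 km/h

Around a high, pressure-gradient force acts outward with centrifugal, so Coriolis balances both:
fV = (1/ρ)|∂P/∂n| + V²/R  →  V² − fR·V + fR·V_g = 0
With fR = 1.34×10⁻⁴ × 900×10³ m = 121 m/s:
V = [fR − √((fR)² − 4 fR V_g)]/2 = [121 − √(121² − 4×121×25)]/2 = 35.4 m/s
Supergeostrophic (V > V_g = 25 m/s), as expected around a high.
Converting: 35.4 m/s × 3.6 = 127 km/h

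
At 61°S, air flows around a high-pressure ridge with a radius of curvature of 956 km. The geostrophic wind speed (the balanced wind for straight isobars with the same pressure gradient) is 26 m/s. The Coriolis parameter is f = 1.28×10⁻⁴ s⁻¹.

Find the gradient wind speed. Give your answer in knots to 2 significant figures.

73 knots

Around a high, pressure-gradient force acts outward with centrifugal, so Coriolis balances both:
fV = (1/ρ)|∂P/∂n| + V²/R  →  V² − fR·V + fR·V_g = 0
With fR = 1.28×10⁻⁴ × 956×10³ m = 122 m/s:
V = [fR − √((fR)² − 4 fR V_g)]/2 = [122 − √(122² − 4×122×26)]/2 = 37.5 m/s
Supergeostrophic (V > V_g = 26 m/s), as expected around a high.
Converting: 37.5 m/s × 1.944 = 73 knots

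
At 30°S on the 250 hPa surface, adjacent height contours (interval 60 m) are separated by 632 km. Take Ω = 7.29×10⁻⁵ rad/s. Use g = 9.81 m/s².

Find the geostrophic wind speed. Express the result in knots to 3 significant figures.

24.8 knots

Coriolis parameter at 30°S:
f = 2Ω sin φ = 2 × 7.29×10⁻⁵ × sin 30° = 7.29×10⁻⁵ s⁻¹
Height gradient: |∂Z/∂n| = 60 m / 632000 m = 9.49×10⁻⁵
On a pressure surface, geostrophic balance gives V_g = (g/f)|∂Z/∂n|:
V_g = 9.81 × 9.49×10⁻⁵ / 7.29×10⁻⁵ = 12.8 m/s
Converting: 12.8 m/s × 1.944 = 24.8 knots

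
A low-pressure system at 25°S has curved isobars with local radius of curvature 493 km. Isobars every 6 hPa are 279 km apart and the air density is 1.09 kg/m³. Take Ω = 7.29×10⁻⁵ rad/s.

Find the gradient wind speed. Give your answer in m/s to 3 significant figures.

19.5 m/s

Coriolis parameter at 25°S:
f = 2Ω sin φ = 2 × 7.29×10⁻⁵ × sin 25° = 6.16×10⁻⁵ s⁻¹
Pressure gradient: |∂P/∂n| = 600 Pa / 279000 m = 2.15×10⁻³ Pa/m
Geostrophic speed: V_g = |∂P/∂n|/(fρ) = 2.15×10⁻³/(6.16×10⁻⁵ × 1.09) = 32.0 m/s
Around a low, centrifugal force acts outward with Coriolis, so pressure-gradient force balances both:
(1/ρ)|∂P/∂n| = fV + V²/R  →  V² + fR·V − fR·V_g = 0
With fR = 6.16×10⁻⁵ × 493×10³ m = 30.4 m/s:
V = [−fR + √((fR)² + 4 fR V_g)]/2 = [−30.4 + √(30.4² + 4×30.4×32)]/2 = 19.5 m/s
Subgeostrophic (V < V_g = 32 m/s), as expected around a low.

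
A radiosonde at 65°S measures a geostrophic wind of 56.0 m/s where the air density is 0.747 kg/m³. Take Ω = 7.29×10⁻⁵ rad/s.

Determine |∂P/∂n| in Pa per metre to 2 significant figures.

Coriolis parameter at 65°S:
f = 2Ω sin φ = 2 × 7.29×10⁻⁵ × sin 65° = 1.32×10⁻⁴ s⁻¹
Geostrophic balance rearranged: |∂P/∂n| = f ρ V_g
|∂P/∂n| = 1.32×10⁻⁴ × 0.747 × 56.0 = 5.53×10⁻³ Pa/m

5.5×10⁻³ Pa/m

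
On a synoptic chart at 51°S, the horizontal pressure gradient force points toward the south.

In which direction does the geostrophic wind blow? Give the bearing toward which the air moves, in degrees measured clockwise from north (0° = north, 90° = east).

The pressure-gradient force points toward the south (bearing 180°).
Geostrophic balance: in the Southern Hemisphere the Coriolis force deflects motion to the left, so the geostrophic wind blows 90° to the left of the pressure-gradient force (low pressure on the right).
Rotating 180° by 90° counterclockwise gives 090° — the wind blows toward the east.

090°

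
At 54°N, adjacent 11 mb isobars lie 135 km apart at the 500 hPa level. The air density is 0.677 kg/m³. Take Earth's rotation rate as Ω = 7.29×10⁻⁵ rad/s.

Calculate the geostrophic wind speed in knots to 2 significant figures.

200 knots

Coriolis parameter at 54°N:
f = 2Ω sin φ = 2 × 7.29×10⁻⁵ × sin 54° = 1.18×10⁻⁴ s⁻¹
Pressure gradient: |∂P/∂n| = 1100 Pa / 135000 m = 8.15×10⁻³ Pa/m
Geostrophic balance (pressure-gradient force = Coriolis force):
V_g = (1/(fρ)) |∂P/∂n| = 8.15×10⁻³ / (1.18×10⁻⁴ × 0.677) = 102 m/s
Converting: 102 m/s × 1.944 = 200 knots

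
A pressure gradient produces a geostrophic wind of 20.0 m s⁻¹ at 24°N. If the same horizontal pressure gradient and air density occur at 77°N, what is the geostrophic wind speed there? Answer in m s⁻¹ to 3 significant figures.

With the same pressure gradient and density, V_g ∝ 1/f ∝ 1/sin φ.
V₂ = V₁ · sin φ₁ / sin φ₂ = 20.0 × sin 24° / sin 77°
V₂ = 20.0 × 0.4067/0.9744 = 8.35 m s⁻¹

8.35 m s⁻¹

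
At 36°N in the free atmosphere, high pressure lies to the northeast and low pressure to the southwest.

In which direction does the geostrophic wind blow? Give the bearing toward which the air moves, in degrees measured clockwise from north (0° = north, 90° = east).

The pressure-gradient force points toward the southwest (bearing 225°).
Geostrophic balance: in the Northern Hemisphere the Coriolis force deflects motion to the right, so the geostrophic wind blows 90° to the right of the pressure-gradient force (low pressure on the left).
Rotating 225° by 90° clockwise gives 315° — the wind blows toward the northwest.

315°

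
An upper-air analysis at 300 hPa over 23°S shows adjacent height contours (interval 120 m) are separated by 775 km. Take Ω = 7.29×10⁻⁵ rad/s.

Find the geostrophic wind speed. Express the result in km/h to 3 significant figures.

Coriolis parameter at 23°S:
f = 2Ω sin φ = 2 × 7.29×10⁻⁵ × sin 23° = 5.70×10⁻⁵ s⁻¹
Height gradient: |∂Z/∂n| = 120 m / 775000 m = 1.55×10⁻⁴
On a pressure surface, geostrophic balance gives V_g = (g/f)|∂Z/∂n|:
V_g = 9.81 × 1.55×10⁻⁴ / 5.70×10⁻⁵ = 26.7 m/s
Converting: 26.7 m/s × 3.6 = 96.0 km/h

96.0 km/h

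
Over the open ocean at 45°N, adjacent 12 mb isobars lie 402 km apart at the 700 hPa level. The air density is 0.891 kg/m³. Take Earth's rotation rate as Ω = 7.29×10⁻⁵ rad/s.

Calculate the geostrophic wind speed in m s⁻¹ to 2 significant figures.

Coriolis parameter at 45°N:
f = 2Ω sin φ = 2 × 7.29×10⁻⁵ × sin 45° = 1.03×10⁻⁴ s⁻¹
Pressure gradient: |∂P/∂n| = 1200 Pa / 402000 m = 2.99×10⁻³ Pa/m
Geostrophic balance (pressure-gradient force = Coriolis force):
V_g = (1/(fρ)) |∂P/∂n| = 2.99×10⁻³ / (1.03×10⁻⁴ × 0.891) = 32.5 m/s

32 m s⁻¹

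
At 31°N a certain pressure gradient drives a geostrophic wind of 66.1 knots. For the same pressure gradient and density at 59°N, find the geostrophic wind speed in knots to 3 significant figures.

With the same pressure gradient and density, V_g ∝ 1/f ∝ 1/sin φ.
V₂ = V₁ · sin φ₁ / sin φ₂ = 66.1 × sin 31° / sin 59°
V₂ = 66.1 × 0.5150/0.8572 = 39.7 knots

39.7 knots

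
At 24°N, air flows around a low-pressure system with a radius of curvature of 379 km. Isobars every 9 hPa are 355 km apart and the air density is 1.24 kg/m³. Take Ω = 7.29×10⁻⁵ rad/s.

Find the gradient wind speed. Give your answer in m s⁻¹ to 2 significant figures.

19 m s⁻¹

Coriolis parameter at 24°N:
f = 2Ω sin φ = 2 × 7.29×10⁻⁵ × sin 24° = 5.93×10⁻⁵ s⁻¹
Pressure gradient: |∂P/∂n| = 900 Pa / 355000 m = 2.54×10⁻³ Pa/m
Geostrophic speed: V_g = |∂P/∂n|/(fρ) = 2.54×10⁻³/(5.93×10⁻⁵ × 1.24) = 34.5 m/s
Around a low, centrifugal force acts outward with Coriolis, so pressure-gradient force balances both:
(1/ρ)|∂P/∂n| = fV + V²/R  →  V² + fR·V − fR·V_g = 0
With fR = 5.93×10⁻⁵ × 379×10³ m = 22.5 m/s:
V = [−fR + √((fR)² + 4 fR V_g)]/2 = [−22.5 + √(22.5² + 4×22.5×34.5)]/2 = 18.8 m/s
Subgeostrophic (V < V_g = 34.5 m/s), as expected around a low.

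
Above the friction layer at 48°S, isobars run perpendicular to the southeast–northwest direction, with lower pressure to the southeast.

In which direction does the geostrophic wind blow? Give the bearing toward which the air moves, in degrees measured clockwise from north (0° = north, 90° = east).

045°

The pressure-gradient force points toward the southeast (bearing 135°).
Geostrophic balance: in the Southern Hemisphere the Coriolis force deflects motion to the left, so the geostrophic wind blows 90° to the left of the pressure-gradient force (low pressure on the right).
Rotating 135° by 90° counterclockwise gives 045° — the wind blows toward the northeast.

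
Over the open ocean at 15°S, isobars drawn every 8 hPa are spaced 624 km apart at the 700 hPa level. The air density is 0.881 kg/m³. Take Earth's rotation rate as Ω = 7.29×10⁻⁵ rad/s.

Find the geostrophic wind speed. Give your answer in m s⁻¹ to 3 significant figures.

38.6 m s⁻¹

Coriolis parameter at 15°S:
f = 2Ω sin φ = 2 × 7.29×10⁻⁵ × sin 15° = 3.77×10⁻⁵ s⁻¹
Pressure gradient: |∂P/∂n| = 800 Pa / 624000 m = 1.28×10⁻³ Pa/m
Geostrophic balance (pressure-gradient force = Coriolis force):
V_g = (1/(fρ)) |∂P/∂n| = 1.28×10⁻³ / (3.77×10⁻⁵ × 0.881) = 38.6 m/s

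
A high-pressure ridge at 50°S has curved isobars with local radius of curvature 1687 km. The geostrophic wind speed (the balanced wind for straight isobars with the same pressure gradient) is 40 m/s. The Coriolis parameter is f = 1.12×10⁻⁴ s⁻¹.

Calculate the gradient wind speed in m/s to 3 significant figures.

Around a high, pressure-gradient force acts outward with centrifugal, so Coriolis balances both:
fV = (1/ρ)|∂P/∂n| + V²/R  →  V² − fR·V + fR·V_g = 0
With fR = 1.12×10⁻⁴ × 1687×10³ m = 189 m/s:
V = [fR − √((fR)² − 4 fR V_g)]/2 = [189 − √(189² − 4×189×40)]/2 = 57.5 m/s
Supergeostrophic (V > V_g = 40 m/s), as expected around a high.

57.5 m/s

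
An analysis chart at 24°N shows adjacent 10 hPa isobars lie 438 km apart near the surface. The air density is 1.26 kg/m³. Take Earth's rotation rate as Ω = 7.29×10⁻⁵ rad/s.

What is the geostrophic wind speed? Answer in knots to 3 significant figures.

Coriolis parameter at 24°N:
f = 2Ω sin φ = 2 × 7.29×10⁻⁵ × sin 24° = 5.93×10⁻⁵ s⁻¹
Pressure gradient: |∂P/∂n| = 1000 Pa / 438000 m = 2.28×10⁻³ Pa/m
Geostrophic balance (pressure-gradient force = Coriolis force):
V_g = (1/(fρ)) |∂P/∂n| = 2.28×10⁻³ / (5.93×10⁻⁵ × 1.26) = 30.6 m/s
Converting: 30.6 m/s × 1.944 = 59.4 knots

59.4 knots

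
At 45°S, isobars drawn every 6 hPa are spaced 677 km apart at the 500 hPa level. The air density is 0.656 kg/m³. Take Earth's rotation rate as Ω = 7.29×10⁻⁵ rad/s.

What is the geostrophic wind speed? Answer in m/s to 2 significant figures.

13 m/s

Coriolis parameter at 45°S:
f = 2Ω sin φ = 2 × 7.29×10⁻⁵ × sin 45° = 1.03×10⁻⁴ s⁻¹
Pressure gradient: |∂P/∂n| = 600 Pa / 677000 m = 8.86×10⁻⁴ Pa/m
Geostrophic balance (pressure-gradient force = Coriolis force):
V_g = (1/(fρ)) |∂P/∂n| = 8.86×10⁻⁴ / (1.03×10⁻⁴ × 0.656) = 13.1 m/s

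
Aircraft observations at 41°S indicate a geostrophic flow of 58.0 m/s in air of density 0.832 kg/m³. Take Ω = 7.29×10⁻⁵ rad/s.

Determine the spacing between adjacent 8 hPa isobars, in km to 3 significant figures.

Coriolis parameter at 41°S:
f = 2Ω sin φ = 2 × 7.29×10⁻⁵ × sin 41° = 9.57×10⁻⁵ s⁻¹
Geostrophic balance rearranged: |∂P/∂n| = f ρ V_g
|∂P/∂n| = 9.57×10⁻⁵ × 0.832 × 58.0 = 4.62×10⁻³ Pa/m
Isobar spacing: Δn = ΔP/|∂P/∂n| = 800 Pa / 4.62×10⁻³ Pa/m = 173316 m ≈ 173 km

173 km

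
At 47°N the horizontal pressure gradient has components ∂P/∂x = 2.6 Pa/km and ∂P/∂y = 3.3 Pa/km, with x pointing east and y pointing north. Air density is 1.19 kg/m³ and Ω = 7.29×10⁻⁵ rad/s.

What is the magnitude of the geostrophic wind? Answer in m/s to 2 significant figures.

33 m/s

Coriolis parameter at 47°N:
f = 2Ω sin φ = 2 × 7.29×10⁻⁵ × sin 47° = 1.07×10⁻⁴ s⁻¹
Component geostrophic relations (x east, y north):
u_g = −(1/(fρ)) ∂P/∂y,  v_g = (1/(fρ)) ∂P/∂x
u_g = −(3.3×10⁻³)/(1.07×10⁻⁴ × 1.19) = −26.0 m/s;  v_g = (2.6×10⁻³)/(1.07×10⁻⁴ × 1.19) = 20.5 m/s
|V_g| = √(u_g² + v_g²) = 33.1 m/s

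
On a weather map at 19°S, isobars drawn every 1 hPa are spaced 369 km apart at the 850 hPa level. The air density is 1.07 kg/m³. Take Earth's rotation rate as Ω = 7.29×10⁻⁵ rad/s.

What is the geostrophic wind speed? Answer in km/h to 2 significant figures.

19 km/h

Coriolis parameter at 19°S:
f = 2Ω sin φ = 2 × 7.29×10⁻⁵ × sin 19° = 4.75×10⁻⁵ s⁻¹
Pressure gradient: |∂P/∂n| = 100 Pa / 369000 m = 2.71×10⁻⁴ Pa/m
Geostrophic balance (pressure-gradient force = Coriolis force):
V_g = (1/(fρ)) |∂P/∂n| = 2.71×10⁻⁴ / (4.75×10⁻⁵ × 1.07) = 5.34 m/s
Converting: 5.34 m/s × 3.6 = 19 km/h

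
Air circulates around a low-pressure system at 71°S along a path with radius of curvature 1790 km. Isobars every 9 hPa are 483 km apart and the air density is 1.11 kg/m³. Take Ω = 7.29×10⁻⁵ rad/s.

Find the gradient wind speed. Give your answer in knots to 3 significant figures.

22.6 knots

Coriolis parameter at 71°S:
f = 2Ω sin φ = 2 × 7.29×10⁻⁵ × sin 71° = 1.38×10⁻⁴ s⁻¹
Pressure gradient: |∂P/∂n| = 900 Pa / 483000 m = 1.86×10⁻³ Pa/m
Geostrophic speed: V_g = |∂P/∂n|/(fρ) = 1.86×10⁻³/(1.38×10⁻⁴ × 1.11) = 12.2 m/s
Around a low, centrifugal force acts outward with Coriolis, so pressure-gradient force balances both:
(1/ρ)|∂P/∂n| = fV + V²/R  →  V² + fR·V − fR·V_g = 0
With fR = 1.38×10⁻⁴ × 1790×10³ m = 247 m/s:
V = [−fR + √((fR)² + 4 fR V_g)]/2 = [−247 + √(247² + 4×247×12.2)]/2 = 11.6 m/s
Subgeostrophic (V < V_g = 12.2 m/s), as expected around a low.
Converting: 11.6 m/s × 1.944 = 22.6 knots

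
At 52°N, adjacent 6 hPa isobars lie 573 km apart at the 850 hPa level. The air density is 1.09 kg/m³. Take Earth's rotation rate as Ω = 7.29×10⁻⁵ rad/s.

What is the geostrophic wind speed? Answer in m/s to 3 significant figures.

8.36 m/s

Coriolis parameter at 52°N:
f = 2Ω sin φ = 2 × 7.29×10⁻⁵ × sin 52° = 1.15×10⁻⁴ s⁻¹
Pressure gradient: |∂P/∂n| = 600 Pa / 573000 m = 1.05×10⁻³ Pa/m
Geostrophic balance (pressure-gradient force = Coriolis force):
V_g = (1/(fρ)) |∂P/∂n| = 1.05×10⁻³ / (1.15×10⁻⁴ × 1.09) = 8.36 m/s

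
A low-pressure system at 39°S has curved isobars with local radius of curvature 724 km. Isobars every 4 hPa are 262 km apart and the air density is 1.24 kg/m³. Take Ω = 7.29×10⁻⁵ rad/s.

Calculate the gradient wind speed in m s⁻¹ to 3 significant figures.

Coriolis parameter at 39°S:
f = 2Ω sin φ = 2 × 7.29×10⁻⁵ × sin 39° = 9.18×10⁻⁵ s⁻¹
Pressure gradient: |∂P/∂n| = 400 Pa / 262000 m = 1.53×10⁻³ Pa/m
Geostrophic speed: V_g = |∂P/∂n|/(fρ) = 1.53×10⁻³/(9.18×10⁻⁵ × 1.24) = 13.4 m/s
Around a low, centrifugal force acts outward with Coriolis, so pressure-gradient force balances both:
(1/ρ)|∂P/∂n| = fV + V²/R  →  V² + fR·V − fR·V_g = 0
With fR = 9.18×10⁻⁵ × 724×10³ m = 66.4 m/s:
V = [−fR + √((fR)² + 4 fR V_g)]/2 = [−66.4 + √(66.4² + 4×66.4×13.4)]/2 = 11.4 m/s
Subgeostrophic (V < V_g = 13.4 m/s), as expected around a low.

11.4 m s⁻¹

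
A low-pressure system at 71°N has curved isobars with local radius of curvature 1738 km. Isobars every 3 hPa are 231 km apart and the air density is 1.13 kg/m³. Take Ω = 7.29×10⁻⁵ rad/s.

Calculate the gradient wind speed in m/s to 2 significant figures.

8.1 m/s

Coriolis parameter at 71°N:
f = 2Ω sin φ = 2 × 7.29×10⁻⁵ × sin 71° = 1.38×10⁻⁴ s⁻¹
Pressure gradient: |∂P/∂n| = 300 Pa / 231000 m = 1.30×10⁻³ Pa/m
Geostrophic speed: V_g = |∂P/∂n|/(fρ) = 1.30×10⁻³/(1.38×10⁻⁴ × 1.13) = 8.34 m/s
Around a low, centrifugal force acts outward with Coriolis, so pressure-gradient force balances both:
(1/ρ)|∂P/∂n| = fV + V²/R  →  V² + fR·V − fR·V_g = 0
With fR = 1.38×10⁻⁴ × 1738×10³ m = 240 m/s:
V = [−fR + √((fR)² + 4 fR V_g)]/2 = [−240 + √(240² + 4×240×8.34)]/2 = 8.07 m/s
Subgeostrophic (V < V_g = 8.34 m/s), as expected around a low.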